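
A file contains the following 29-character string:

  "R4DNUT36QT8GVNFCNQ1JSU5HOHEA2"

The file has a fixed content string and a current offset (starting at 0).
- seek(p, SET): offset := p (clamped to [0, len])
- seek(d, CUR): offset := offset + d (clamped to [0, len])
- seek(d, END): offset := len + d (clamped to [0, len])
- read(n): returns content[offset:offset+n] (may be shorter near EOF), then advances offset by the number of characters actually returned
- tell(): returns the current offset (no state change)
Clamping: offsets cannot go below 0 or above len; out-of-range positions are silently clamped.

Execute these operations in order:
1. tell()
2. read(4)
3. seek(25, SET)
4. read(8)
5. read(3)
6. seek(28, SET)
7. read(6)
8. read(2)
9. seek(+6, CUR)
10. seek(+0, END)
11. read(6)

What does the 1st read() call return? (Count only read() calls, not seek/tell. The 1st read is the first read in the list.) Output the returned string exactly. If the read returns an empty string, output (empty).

Answer: R4DN

Derivation:
After 1 (tell()): offset=0
After 2 (read(4)): returned 'R4DN', offset=4
After 3 (seek(25, SET)): offset=25
After 4 (read(8)): returned 'HEA2', offset=29
After 5 (read(3)): returned '', offset=29
After 6 (seek(28, SET)): offset=28
After 7 (read(6)): returned '2', offset=29
After 8 (read(2)): returned '', offset=29
After 9 (seek(+6, CUR)): offset=29
After 10 (seek(+0, END)): offset=29
After 11 (read(6)): returned '', offset=29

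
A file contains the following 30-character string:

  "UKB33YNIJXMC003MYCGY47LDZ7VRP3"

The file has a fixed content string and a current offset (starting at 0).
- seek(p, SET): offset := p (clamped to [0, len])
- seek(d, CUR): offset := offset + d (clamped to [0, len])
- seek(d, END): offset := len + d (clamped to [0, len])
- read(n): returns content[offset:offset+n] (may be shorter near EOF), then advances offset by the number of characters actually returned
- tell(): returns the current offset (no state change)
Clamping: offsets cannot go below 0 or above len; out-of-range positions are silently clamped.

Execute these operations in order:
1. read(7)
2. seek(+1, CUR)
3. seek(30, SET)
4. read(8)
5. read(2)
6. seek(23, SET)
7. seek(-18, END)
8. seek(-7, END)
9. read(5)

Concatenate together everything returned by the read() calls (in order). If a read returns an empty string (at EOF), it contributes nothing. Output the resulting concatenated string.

After 1 (read(7)): returned 'UKB33YN', offset=7
After 2 (seek(+1, CUR)): offset=8
After 3 (seek(30, SET)): offset=30
After 4 (read(8)): returned '', offset=30
After 5 (read(2)): returned '', offset=30
After 6 (seek(23, SET)): offset=23
After 7 (seek(-18, END)): offset=12
After 8 (seek(-7, END)): offset=23
After 9 (read(5)): returned 'DZ7VR', offset=28

Answer: UKB33YNDZ7VR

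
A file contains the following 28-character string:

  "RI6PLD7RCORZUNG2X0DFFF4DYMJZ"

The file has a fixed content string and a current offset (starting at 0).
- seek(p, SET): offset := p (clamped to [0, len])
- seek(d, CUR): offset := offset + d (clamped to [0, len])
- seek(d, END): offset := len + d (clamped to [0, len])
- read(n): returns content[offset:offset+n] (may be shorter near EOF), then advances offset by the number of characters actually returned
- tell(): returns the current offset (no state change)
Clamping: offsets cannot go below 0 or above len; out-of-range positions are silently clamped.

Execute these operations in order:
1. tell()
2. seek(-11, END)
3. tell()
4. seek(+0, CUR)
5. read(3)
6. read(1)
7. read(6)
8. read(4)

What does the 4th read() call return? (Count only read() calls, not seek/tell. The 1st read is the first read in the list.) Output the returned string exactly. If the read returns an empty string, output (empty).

After 1 (tell()): offset=0
After 2 (seek(-11, END)): offset=17
After 3 (tell()): offset=17
After 4 (seek(+0, CUR)): offset=17
After 5 (read(3)): returned '0DF', offset=20
After 6 (read(1)): returned 'F', offset=21
After 7 (read(6)): returned 'F4DYMJ', offset=27
After 8 (read(4)): returned 'Z', offset=28

Answer: Z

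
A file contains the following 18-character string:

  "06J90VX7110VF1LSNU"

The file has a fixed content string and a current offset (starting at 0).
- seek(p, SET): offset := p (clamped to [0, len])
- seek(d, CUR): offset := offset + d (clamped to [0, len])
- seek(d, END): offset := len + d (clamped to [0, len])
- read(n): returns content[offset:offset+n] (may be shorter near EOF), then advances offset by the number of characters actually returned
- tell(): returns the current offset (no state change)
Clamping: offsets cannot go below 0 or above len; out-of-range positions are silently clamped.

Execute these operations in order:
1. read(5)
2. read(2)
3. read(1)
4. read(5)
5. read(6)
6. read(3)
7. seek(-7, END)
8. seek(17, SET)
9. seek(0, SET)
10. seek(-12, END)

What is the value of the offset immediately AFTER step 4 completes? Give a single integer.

Answer: 13

Derivation:
After 1 (read(5)): returned '06J90', offset=5
After 2 (read(2)): returned 'VX', offset=7
After 3 (read(1)): returned '7', offset=8
After 4 (read(5)): returned '110VF', offset=13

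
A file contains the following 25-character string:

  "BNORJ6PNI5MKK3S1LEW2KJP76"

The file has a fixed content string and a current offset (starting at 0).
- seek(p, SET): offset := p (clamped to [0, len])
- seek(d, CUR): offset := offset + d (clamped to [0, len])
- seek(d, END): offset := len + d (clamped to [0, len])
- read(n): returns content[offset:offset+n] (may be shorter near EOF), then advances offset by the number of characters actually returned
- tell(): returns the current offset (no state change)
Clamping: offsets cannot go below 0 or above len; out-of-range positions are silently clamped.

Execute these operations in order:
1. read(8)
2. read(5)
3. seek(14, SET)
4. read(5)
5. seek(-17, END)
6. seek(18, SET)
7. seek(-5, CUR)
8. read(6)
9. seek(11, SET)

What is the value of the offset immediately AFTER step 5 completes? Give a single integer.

Answer: 8

Derivation:
After 1 (read(8)): returned 'BNORJ6PN', offset=8
After 2 (read(5)): returned 'I5MKK', offset=13
After 3 (seek(14, SET)): offset=14
After 4 (read(5)): returned 'S1LEW', offset=19
After 5 (seek(-17, END)): offset=8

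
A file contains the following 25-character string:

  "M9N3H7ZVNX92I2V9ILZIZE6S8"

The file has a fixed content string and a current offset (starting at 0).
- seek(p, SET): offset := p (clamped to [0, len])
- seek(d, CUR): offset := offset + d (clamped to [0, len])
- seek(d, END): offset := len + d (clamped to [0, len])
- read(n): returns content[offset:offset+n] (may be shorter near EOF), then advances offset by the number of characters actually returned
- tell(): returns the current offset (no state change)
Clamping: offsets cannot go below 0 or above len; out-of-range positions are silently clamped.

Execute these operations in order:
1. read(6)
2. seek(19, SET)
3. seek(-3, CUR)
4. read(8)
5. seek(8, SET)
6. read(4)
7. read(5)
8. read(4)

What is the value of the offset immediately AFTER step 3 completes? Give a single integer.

Answer: 16

Derivation:
After 1 (read(6)): returned 'M9N3H7', offset=6
After 2 (seek(19, SET)): offset=19
After 3 (seek(-3, CUR)): offset=16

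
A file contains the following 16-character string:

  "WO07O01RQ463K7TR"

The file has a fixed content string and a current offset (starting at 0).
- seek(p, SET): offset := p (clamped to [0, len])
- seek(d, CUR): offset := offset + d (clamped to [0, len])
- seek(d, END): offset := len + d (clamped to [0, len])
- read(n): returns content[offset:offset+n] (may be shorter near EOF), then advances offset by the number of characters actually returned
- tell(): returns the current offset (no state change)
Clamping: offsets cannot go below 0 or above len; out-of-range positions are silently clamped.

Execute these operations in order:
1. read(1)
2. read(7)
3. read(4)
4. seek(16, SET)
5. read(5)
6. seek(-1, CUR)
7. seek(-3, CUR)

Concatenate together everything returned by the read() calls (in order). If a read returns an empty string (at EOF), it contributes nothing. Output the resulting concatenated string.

After 1 (read(1)): returned 'W', offset=1
After 2 (read(7)): returned 'O07O01R', offset=8
After 3 (read(4)): returned 'Q463', offset=12
After 4 (seek(16, SET)): offset=16
After 5 (read(5)): returned '', offset=16
After 6 (seek(-1, CUR)): offset=15
After 7 (seek(-3, CUR)): offset=12

Answer: WO07O01RQ463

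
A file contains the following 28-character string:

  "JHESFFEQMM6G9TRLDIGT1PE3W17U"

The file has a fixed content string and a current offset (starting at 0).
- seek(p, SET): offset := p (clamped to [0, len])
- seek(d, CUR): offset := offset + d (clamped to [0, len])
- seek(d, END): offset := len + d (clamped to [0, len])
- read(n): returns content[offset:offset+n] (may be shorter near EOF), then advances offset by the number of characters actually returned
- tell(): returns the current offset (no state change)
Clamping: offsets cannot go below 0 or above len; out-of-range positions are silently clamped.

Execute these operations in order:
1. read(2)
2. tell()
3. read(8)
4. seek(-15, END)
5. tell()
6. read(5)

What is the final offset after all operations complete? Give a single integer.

Answer: 18

Derivation:
After 1 (read(2)): returned 'JH', offset=2
After 2 (tell()): offset=2
After 3 (read(8)): returned 'ESFFEQMM', offset=10
After 4 (seek(-15, END)): offset=13
After 5 (tell()): offset=13
After 6 (read(5)): returned 'TRLDI', offset=18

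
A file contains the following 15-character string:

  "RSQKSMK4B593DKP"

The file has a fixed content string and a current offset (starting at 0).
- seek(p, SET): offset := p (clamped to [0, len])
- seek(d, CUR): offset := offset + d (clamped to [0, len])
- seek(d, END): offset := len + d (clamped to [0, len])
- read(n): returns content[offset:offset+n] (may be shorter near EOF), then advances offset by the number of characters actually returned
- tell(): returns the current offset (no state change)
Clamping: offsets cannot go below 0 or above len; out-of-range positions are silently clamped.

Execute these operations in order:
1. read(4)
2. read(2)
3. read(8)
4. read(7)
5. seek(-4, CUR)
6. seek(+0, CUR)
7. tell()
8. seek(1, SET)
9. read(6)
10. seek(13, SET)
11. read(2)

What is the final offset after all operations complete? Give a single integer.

After 1 (read(4)): returned 'RSQK', offset=4
After 2 (read(2)): returned 'SM', offset=6
After 3 (read(8)): returned 'K4B593DK', offset=14
After 4 (read(7)): returned 'P', offset=15
After 5 (seek(-4, CUR)): offset=11
After 6 (seek(+0, CUR)): offset=11
After 7 (tell()): offset=11
After 8 (seek(1, SET)): offset=1
After 9 (read(6)): returned 'SQKSMK', offset=7
After 10 (seek(13, SET)): offset=13
After 11 (read(2)): returned 'KP', offset=15

Answer: 15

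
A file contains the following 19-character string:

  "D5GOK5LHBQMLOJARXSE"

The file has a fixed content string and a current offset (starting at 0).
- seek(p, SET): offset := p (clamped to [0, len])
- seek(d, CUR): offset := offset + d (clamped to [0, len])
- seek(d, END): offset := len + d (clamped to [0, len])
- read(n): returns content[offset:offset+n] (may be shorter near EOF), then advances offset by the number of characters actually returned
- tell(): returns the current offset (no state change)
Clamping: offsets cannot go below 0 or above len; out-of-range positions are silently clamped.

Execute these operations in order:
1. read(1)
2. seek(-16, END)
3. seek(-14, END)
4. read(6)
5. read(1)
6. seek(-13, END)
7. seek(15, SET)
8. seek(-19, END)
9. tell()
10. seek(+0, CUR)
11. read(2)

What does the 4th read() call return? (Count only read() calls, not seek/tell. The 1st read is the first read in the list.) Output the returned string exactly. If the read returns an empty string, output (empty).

Answer: D5

Derivation:
After 1 (read(1)): returned 'D', offset=1
After 2 (seek(-16, END)): offset=3
After 3 (seek(-14, END)): offset=5
After 4 (read(6)): returned '5LHBQM', offset=11
After 5 (read(1)): returned 'L', offset=12
After 6 (seek(-13, END)): offset=6
After 7 (seek(15, SET)): offset=15
After 8 (seek(-19, END)): offset=0
After 9 (tell()): offset=0
After 10 (seek(+0, CUR)): offset=0
After 11 (read(2)): returned 'D5', offset=2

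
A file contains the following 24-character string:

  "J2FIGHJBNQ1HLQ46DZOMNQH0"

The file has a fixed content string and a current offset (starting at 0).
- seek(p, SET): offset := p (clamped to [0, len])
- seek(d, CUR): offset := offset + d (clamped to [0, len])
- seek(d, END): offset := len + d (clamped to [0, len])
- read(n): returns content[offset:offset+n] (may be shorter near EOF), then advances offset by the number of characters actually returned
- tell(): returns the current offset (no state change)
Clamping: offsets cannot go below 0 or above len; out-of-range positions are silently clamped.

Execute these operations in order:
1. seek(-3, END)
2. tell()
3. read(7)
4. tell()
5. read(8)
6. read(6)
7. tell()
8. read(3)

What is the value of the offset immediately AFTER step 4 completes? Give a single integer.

After 1 (seek(-3, END)): offset=21
After 2 (tell()): offset=21
After 3 (read(7)): returned 'QH0', offset=24
After 4 (tell()): offset=24

Answer: 24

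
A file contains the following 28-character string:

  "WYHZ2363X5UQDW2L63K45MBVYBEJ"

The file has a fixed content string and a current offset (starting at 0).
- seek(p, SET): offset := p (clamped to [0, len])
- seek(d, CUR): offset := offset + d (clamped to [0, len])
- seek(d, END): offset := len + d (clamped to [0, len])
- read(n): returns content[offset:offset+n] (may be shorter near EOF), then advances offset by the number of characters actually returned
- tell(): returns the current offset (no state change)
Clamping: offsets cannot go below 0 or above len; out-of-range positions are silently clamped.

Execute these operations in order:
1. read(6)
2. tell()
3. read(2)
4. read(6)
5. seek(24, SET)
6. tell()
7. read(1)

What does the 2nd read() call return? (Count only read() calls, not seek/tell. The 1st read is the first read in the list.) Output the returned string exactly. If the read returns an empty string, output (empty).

After 1 (read(6)): returned 'WYHZ23', offset=6
After 2 (tell()): offset=6
After 3 (read(2)): returned '63', offset=8
After 4 (read(6)): returned 'X5UQDW', offset=14
After 5 (seek(24, SET)): offset=24
After 6 (tell()): offset=24
After 7 (read(1)): returned 'Y', offset=25

Answer: 63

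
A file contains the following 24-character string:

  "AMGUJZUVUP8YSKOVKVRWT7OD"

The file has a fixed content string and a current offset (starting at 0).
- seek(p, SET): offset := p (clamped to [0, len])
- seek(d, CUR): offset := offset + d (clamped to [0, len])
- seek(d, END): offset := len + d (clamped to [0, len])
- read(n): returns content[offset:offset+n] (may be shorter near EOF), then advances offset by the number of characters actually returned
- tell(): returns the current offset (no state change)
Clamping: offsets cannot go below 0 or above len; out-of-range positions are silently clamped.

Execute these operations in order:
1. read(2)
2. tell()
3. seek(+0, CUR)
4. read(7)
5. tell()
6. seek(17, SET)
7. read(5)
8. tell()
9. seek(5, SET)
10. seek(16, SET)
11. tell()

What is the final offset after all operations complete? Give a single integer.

After 1 (read(2)): returned 'AM', offset=2
After 2 (tell()): offset=2
After 3 (seek(+0, CUR)): offset=2
After 4 (read(7)): returned 'GUJZUVU', offset=9
After 5 (tell()): offset=9
After 6 (seek(17, SET)): offset=17
After 7 (read(5)): returned 'VRWT7', offset=22
After 8 (tell()): offset=22
After 9 (seek(5, SET)): offset=5
After 10 (seek(16, SET)): offset=16
After 11 (tell()): offset=16

Answer: 16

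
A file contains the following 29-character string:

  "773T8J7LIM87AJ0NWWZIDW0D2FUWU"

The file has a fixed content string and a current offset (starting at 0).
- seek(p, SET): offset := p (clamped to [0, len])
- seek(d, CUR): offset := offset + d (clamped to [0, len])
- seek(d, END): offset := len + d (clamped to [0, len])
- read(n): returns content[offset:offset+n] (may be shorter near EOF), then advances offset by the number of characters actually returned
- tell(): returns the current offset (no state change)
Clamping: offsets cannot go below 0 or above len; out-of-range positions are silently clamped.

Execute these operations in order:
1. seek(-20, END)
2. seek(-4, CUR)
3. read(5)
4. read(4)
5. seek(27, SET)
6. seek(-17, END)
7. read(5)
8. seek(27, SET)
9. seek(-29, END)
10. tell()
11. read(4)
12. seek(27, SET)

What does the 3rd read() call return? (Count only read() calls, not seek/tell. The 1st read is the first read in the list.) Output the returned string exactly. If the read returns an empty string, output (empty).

Answer: AJ0NW

Derivation:
After 1 (seek(-20, END)): offset=9
After 2 (seek(-4, CUR)): offset=5
After 3 (read(5)): returned 'J7LIM', offset=10
After 4 (read(4)): returned '87AJ', offset=14
After 5 (seek(27, SET)): offset=27
After 6 (seek(-17, END)): offset=12
After 7 (read(5)): returned 'AJ0NW', offset=17
After 8 (seek(27, SET)): offset=27
After 9 (seek(-29, END)): offset=0
After 10 (tell()): offset=0
After 11 (read(4)): returned '773T', offset=4
After 12 (seek(27, SET)): offset=27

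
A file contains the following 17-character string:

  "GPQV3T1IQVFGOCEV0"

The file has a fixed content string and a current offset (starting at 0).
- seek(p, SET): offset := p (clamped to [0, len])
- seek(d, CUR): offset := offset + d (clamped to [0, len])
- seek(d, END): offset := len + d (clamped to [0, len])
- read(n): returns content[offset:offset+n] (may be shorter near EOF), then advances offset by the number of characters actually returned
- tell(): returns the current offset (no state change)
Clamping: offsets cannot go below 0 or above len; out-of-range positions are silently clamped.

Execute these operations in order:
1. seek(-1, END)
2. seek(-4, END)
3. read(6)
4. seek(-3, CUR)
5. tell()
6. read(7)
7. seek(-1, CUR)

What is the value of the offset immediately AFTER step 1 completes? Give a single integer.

Answer: 16

Derivation:
After 1 (seek(-1, END)): offset=16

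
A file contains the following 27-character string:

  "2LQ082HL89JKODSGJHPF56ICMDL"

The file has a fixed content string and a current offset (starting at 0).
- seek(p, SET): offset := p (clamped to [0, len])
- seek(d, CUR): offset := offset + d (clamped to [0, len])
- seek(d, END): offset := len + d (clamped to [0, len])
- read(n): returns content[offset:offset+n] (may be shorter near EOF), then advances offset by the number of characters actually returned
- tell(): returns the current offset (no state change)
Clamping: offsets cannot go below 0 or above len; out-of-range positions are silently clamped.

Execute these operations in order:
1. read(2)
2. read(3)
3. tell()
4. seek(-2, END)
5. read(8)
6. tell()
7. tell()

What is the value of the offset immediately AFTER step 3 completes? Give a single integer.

After 1 (read(2)): returned '2L', offset=2
After 2 (read(3)): returned 'Q08', offset=5
After 3 (tell()): offset=5

Answer: 5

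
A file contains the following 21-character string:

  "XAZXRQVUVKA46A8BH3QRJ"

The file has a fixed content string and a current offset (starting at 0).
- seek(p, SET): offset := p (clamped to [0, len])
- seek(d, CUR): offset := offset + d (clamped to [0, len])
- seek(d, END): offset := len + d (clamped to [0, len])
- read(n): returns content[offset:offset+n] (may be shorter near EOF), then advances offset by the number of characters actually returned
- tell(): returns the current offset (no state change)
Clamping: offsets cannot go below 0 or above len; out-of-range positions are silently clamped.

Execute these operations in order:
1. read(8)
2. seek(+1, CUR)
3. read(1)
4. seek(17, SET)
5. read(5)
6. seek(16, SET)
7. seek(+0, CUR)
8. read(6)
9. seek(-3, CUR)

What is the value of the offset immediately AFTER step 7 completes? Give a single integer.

Answer: 16

Derivation:
After 1 (read(8)): returned 'XAZXRQVU', offset=8
After 2 (seek(+1, CUR)): offset=9
After 3 (read(1)): returned 'K', offset=10
After 4 (seek(17, SET)): offset=17
After 5 (read(5)): returned '3QRJ', offset=21
After 6 (seek(16, SET)): offset=16
After 7 (seek(+0, CUR)): offset=16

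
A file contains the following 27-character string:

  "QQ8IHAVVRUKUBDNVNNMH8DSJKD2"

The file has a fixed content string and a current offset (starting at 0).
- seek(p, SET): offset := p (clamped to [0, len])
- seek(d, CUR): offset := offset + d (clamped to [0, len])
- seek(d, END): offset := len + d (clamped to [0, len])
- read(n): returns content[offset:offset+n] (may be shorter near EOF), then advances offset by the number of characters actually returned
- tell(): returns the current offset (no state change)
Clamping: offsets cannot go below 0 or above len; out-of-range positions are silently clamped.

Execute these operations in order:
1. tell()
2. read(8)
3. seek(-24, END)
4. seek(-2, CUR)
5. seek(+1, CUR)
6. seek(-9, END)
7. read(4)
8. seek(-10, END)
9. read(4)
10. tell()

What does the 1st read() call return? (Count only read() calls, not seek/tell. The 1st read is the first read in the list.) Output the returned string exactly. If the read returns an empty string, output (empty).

Answer: QQ8IHAVV

Derivation:
After 1 (tell()): offset=0
After 2 (read(8)): returned 'QQ8IHAVV', offset=8
After 3 (seek(-24, END)): offset=3
After 4 (seek(-2, CUR)): offset=1
After 5 (seek(+1, CUR)): offset=2
After 6 (seek(-9, END)): offset=18
After 7 (read(4)): returned 'MH8D', offset=22
After 8 (seek(-10, END)): offset=17
After 9 (read(4)): returned 'NMH8', offset=21
After 10 (tell()): offset=21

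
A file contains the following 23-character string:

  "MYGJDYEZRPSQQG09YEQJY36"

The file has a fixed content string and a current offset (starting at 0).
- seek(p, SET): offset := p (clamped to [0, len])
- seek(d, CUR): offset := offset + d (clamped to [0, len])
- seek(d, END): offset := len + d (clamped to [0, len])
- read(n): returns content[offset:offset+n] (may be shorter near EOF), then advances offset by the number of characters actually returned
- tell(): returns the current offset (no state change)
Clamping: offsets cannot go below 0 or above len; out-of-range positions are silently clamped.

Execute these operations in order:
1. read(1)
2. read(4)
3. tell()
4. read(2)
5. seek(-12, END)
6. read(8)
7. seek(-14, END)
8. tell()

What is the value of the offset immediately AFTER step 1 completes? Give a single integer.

After 1 (read(1)): returned 'M', offset=1

Answer: 1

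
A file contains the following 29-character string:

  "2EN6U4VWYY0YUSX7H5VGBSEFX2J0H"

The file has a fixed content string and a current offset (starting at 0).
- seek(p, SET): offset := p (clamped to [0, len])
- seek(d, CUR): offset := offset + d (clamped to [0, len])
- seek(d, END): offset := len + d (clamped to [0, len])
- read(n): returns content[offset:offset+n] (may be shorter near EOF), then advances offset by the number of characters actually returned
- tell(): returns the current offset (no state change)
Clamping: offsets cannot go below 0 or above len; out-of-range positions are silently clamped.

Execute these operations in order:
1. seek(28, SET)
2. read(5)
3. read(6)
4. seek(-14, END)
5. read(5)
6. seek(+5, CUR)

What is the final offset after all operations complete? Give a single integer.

Answer: 25

Derivation:
After 1 (seek(28, SET)): offset=28
After 2 (read(5)): returned 'H', offset=29
After 3 (read(6)): returned '', offset=29
After 4 (seek(-14, END)): offset=15
After 5 (read(5)): returned '7H5VG', offset=20
After 6 (seek(+5, CUR)): offset=25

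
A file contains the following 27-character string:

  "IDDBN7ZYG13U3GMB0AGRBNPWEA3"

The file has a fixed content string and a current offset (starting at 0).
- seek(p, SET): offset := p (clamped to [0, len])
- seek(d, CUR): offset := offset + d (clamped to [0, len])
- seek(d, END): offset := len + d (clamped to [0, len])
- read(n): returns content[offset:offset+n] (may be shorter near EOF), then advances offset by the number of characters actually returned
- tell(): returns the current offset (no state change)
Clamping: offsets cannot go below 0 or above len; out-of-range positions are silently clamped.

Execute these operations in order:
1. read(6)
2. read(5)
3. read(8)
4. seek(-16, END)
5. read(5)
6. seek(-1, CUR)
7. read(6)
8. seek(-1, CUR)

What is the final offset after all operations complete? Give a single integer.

After 1 (read(6)): returned 'IDDBN7', offset=6
After 2 (read(5)): returned 'ZYG13', offset=11
After 3 (read(8)): returned 'U3GMB0AG', offset=19
After 4 (seek(-16, END)): offset=11
After 5 (read(5)): returned 'U3GMB', offset=16
After 6 (seek(-1, CUR)): offset=15
After 7 (read(6)): returned 'B0AGRB', offset=21
After 8 (seek(-1, CUR)): offset=20

Answer: 20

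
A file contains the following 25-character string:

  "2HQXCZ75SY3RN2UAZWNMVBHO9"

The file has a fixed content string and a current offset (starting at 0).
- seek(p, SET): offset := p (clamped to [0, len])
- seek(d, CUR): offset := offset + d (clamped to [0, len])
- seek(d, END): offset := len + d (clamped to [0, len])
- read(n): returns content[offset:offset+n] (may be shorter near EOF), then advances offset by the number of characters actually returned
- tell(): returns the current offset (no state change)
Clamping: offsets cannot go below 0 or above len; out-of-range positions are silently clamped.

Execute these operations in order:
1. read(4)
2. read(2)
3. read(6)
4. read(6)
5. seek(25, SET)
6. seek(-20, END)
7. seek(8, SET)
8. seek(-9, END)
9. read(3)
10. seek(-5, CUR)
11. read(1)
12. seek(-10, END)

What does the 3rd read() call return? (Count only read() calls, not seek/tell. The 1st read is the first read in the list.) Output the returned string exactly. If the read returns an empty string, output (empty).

Answer: 75SY3R

Derivation:
After 1 (read(4)): returned '2HQX', offset=4
After 2 (read(2)): returned 'CZ', offset=6
After 3 (read(6)): returned '75SY3R', offset=12
After 4 (read(6)): returned 'N2UAZW', offset=18
After 5 (seek(25, SET)): offset=25
After 6 (seek(-20, END)): offset=5
After 7 (seek(8, SET)): offset=8
After 8 (seek(-9, END)): offset=16
After 9 (read(3)): returned 'ZWN', offset=19
After 10 (seek(-5, CUR)): offset=14
After 11 (read(1)): returned 'U', offset=15
After 12 (seek(-10, END)): offset=15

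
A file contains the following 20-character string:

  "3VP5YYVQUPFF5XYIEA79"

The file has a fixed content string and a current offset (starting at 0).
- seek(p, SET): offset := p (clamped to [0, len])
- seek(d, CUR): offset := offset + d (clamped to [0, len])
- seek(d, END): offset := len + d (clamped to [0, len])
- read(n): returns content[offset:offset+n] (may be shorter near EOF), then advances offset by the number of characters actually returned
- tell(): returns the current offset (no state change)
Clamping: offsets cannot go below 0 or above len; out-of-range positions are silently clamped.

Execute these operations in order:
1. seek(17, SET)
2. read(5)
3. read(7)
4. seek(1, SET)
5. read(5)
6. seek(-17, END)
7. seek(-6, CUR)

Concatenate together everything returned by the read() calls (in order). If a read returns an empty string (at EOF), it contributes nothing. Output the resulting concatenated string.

After 1 (seek(17, SET)): offset=17
After 2 (read(5)): returned 'A79', offset=20
After 3 (read(7)): returned '', offset=20
After 4 (seek(1, SET)): offset=1
After 5 (read(5)): returned 'VP5YY', offset=6
After 6 (seek(-17, END)): offset=3
After 7 (seek(-6, CUR)): offset=0

Answer: A79VP5YY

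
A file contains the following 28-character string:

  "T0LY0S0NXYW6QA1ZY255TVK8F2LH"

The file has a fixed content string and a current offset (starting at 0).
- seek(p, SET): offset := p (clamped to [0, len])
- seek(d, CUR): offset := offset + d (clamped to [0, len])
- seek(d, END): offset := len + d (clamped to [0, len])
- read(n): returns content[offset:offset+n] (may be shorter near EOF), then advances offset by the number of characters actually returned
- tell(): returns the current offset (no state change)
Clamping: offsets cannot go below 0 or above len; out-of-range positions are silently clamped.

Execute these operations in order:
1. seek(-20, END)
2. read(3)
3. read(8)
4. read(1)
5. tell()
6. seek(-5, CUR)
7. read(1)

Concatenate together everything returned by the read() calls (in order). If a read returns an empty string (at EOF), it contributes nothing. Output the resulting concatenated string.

After 1 (seek(-20, END)): offset=8
After 2 (read(3)): returned 'XYW', offset=11
After 3 (read(8)): returned '6QA1ZY25', offset=19
After 4 (read(1)): returned '5', offset=20
After 5 (tell()): offset=20
After 6 (seek(-5, CUR)): offset=15
After 7 (read(1)): returned 'Z', offset=16

Answer: XYW6QA1ZY255Z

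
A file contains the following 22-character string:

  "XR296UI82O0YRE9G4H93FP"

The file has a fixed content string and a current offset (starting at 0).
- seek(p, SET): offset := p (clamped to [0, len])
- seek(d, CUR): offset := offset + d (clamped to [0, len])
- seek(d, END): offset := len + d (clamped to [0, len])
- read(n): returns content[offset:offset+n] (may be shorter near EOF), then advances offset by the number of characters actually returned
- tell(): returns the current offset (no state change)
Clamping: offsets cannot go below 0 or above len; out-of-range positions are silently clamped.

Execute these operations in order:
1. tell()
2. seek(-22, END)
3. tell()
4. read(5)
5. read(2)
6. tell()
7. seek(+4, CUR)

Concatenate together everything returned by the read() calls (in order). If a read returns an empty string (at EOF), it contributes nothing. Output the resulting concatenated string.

After 1 (tell()): offset=0
After 2 (seek(-22, END)): offset=0
After 3 (tell()): offset=0
After 4 (read(5)): returned 'XR296', offset=5
After 5 (read(2)): returned 'UI', offset=7
After 6 (tell()): offset=7
After 7 (seek(+4, CUR)): offset=11

Answer: XR296UI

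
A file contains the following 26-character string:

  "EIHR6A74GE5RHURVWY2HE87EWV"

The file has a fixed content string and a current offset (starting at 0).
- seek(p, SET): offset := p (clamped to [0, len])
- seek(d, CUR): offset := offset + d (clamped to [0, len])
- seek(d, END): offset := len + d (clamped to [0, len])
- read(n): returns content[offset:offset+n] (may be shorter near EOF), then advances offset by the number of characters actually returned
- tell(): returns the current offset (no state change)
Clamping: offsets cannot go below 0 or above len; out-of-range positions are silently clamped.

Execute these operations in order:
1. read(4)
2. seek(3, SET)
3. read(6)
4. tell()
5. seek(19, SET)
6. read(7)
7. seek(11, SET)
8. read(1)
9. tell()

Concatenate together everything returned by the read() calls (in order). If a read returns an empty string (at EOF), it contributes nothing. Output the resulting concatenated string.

After 1 (read(4)): returned 'EIHR', offset=4
After 2 (seek(3, SET)): offset=3
After 3 (read(6)): returned 'R6A74G', offset=9
After 4 (tell()): offset=9
After 5 (seek(19, SET)): offset=19
After 6 (read(7)): returned 'HE87EWV', offset=26
After 7 (seek(11, SET)): offset=11
After 8 (read(1)): returned 'R', offset=12
After 9 (tell()): offset=12

Answer: EIHRR6A74GHE87EWVR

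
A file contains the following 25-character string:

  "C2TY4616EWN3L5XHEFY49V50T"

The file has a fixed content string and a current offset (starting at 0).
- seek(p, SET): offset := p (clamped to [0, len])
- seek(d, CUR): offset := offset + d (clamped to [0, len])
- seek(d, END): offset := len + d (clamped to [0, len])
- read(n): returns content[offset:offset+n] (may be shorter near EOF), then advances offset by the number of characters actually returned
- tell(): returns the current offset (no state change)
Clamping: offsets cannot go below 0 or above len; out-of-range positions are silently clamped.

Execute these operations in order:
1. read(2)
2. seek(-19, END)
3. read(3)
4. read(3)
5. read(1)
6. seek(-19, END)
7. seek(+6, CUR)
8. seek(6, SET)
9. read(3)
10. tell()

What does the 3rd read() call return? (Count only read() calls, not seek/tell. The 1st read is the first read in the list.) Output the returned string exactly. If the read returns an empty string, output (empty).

After 1 (read(2)): returned 'C2', offset=2
After 2 (seek(-19, END)): offset=6
After 3 (read(3)): returned '16E', offset=9
After 4 (read(3)): returned 'WN3', offset=12
After 5 (read(1)): returned 'L', offset=13
After 6 (seek(-19, END)): offset=6
After 7 (seek(+6, CUR)): offset=12
After 8 (seek(6, SET)): offset=6
After 9 (read(3)): returned '16E', offset=9
After 10 (tell()): offset=9

Answer: WN3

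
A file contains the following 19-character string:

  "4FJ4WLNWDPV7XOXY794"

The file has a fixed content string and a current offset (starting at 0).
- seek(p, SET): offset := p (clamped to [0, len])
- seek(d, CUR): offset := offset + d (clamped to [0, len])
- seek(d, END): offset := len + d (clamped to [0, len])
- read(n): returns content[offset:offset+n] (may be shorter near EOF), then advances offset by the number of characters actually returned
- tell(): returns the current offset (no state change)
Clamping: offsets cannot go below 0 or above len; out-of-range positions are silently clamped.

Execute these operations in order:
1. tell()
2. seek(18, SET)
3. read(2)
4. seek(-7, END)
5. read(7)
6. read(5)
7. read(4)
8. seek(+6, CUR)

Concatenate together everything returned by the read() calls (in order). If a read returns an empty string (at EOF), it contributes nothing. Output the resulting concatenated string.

Answer: 4XOXY794

Derivation:
After 1 (tell()): offset=0
After 2 (seek(18, SET)): offset=18
After 3 (read(2)): returned '4', offset=19
After 4 (seek(-7, END)): offset=12
After 5 (read(7)): returned 'XOXY794', offset=19
After 6 (read(5)): returned '', offset=19
After 7 (read(4)): returned '', offset=19
After 8 (seek(+6, CUR)): offset=19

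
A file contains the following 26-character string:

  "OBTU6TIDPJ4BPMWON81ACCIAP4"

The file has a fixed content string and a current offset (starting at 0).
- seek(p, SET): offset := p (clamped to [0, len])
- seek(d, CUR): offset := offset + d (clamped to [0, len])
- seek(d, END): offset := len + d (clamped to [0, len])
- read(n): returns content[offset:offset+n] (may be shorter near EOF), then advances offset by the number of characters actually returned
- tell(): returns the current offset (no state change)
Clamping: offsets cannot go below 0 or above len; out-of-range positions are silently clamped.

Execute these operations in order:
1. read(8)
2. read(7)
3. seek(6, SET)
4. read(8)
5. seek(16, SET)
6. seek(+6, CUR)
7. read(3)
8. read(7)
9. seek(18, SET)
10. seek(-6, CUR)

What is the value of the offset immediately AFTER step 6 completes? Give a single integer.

After 1 (read(8)): returned 'OBTU6TID', offset=8
After 2 (read(7)): returned 'PJ4BPMW', offset=15
After 3 (seek(6, SET)): offset=6
After 4 (read(8)): returned 'IDPJ4BPM', offset=14
After 5 (seek(16, SET)): offset=16
After 6 (seek(+6, CUR)): offset=22

Answer: 22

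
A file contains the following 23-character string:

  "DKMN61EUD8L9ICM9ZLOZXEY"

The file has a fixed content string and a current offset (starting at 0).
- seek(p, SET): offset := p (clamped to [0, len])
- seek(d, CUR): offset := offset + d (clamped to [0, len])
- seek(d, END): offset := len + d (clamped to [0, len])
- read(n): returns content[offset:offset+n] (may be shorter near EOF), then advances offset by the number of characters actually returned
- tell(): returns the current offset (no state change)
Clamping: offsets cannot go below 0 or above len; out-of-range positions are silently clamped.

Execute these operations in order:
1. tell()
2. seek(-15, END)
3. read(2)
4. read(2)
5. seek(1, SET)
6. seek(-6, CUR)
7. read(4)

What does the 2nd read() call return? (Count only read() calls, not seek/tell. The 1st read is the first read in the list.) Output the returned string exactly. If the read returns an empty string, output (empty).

After 1 (tell()): offset=0
After 2 (seek(-15, END)): offset=8
After 3 (read(2)): returned 'D8', offset=10
After 4 (read(2)): returned 'L9', offset=12
After 5 (seek(1, SET)): offset=1
After 6 (seek(-6, CUR)): offset=0
After 7 (read(4)): returned 'DKMN', offset=4

Answer: L9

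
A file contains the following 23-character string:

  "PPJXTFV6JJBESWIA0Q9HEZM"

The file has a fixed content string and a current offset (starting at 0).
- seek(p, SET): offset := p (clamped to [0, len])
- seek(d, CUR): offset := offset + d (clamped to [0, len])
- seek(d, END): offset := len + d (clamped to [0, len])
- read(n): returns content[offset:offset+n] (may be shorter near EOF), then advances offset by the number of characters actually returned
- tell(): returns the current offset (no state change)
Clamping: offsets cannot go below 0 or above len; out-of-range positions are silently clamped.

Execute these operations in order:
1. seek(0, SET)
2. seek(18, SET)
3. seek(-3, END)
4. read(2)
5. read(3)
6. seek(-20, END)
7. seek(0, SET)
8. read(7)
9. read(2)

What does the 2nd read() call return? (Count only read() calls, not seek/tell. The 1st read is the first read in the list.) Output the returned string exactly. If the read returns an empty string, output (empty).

After 1 (seek(0, SET)): offset=0
After 2 (seek(18, SET)): offset=18
After 3 (seek(-3, END)): offset=20
After 4 (read(2)): returned 'EZ', offset=22
After 5 (read(3)): returned 'M', offset=23
After 6 (seek(-20, END)): offset=3
After 7 (seek(0, SET)): offset=0
After 8 (read(7)): returned 'PPJXTFV', offset=7
After 9 (read(2)): returned '6J', offset=9

Answer: M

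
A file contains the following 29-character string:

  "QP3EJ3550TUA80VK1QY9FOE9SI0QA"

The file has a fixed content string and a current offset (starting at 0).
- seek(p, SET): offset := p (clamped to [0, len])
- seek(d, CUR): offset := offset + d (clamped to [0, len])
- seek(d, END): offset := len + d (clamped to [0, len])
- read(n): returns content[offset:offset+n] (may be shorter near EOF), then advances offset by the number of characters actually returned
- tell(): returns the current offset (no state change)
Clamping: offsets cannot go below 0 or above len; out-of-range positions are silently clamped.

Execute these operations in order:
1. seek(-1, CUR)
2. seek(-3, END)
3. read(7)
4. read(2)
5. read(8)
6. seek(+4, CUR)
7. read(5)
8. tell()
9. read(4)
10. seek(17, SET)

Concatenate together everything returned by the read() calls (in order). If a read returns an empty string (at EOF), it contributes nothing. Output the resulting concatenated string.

After 1 (seek(-1, CUR)): offset=0
After 2 (seek(-3, END)): offset=26
After 3 (read(7)): returned '0QA', offset=29
After 4 (read(2)): returned '', offset=29
After 5 (read(8)): returned '', offset=29
After 6 (seek(+4, CUR)): offset=29
After 7 (read(5)): returned '', offset=29
After 8 (tell()): offset=29
After 9 (read(4)): returned '', offset=29
After 10 (seek(17, SET)): offset=17

Answer: 0QA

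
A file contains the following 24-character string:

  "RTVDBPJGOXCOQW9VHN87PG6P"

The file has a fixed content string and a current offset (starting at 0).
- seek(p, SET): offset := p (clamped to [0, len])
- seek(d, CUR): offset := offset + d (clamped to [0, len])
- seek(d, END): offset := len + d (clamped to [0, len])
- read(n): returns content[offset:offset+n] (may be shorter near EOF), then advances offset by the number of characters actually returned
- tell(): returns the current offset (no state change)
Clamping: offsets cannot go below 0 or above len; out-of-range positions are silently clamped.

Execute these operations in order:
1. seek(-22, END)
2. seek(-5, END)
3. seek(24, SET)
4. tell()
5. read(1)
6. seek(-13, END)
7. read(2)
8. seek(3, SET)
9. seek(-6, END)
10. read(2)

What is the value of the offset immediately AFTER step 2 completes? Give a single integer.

After 1 (seek(-22, END)): offset=2
After 2 (seek(-5, END)): offset=19

Answer: 19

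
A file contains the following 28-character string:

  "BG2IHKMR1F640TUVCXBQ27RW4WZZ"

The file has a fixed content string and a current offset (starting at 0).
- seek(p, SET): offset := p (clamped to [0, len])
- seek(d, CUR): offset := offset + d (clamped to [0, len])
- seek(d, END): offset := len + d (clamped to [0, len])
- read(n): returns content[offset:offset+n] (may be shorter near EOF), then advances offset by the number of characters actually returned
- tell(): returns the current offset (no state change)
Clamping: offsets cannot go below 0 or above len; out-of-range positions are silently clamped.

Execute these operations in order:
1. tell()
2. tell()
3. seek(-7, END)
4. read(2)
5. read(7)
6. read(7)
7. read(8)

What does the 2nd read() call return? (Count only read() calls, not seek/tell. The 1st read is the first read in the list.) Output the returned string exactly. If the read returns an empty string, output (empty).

Answer: W4WZZ

Derivation:
After 1 (tell()): offset=0
After 2 (tell()): offset=0
After 3 (seek(-7, END)): offset=21
After 4 (read(2)): returned '7R', offset=23
After 5 (read(7)): returned 'W4WZZ', offset=28
After 6 (read(7)): returned '', offset=28
After 7 (read(8)): returned '', offset=28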